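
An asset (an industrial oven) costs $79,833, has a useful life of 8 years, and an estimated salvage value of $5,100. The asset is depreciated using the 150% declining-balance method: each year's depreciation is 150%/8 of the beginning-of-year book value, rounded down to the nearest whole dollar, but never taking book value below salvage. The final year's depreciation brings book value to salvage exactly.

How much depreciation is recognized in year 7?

$4,306

Depreciable base = $79,833 − $5,100 = $74,733.
Year 1: ⌊$79,833 × 150%/8⌋ = $14,968. Book value $64,865.
Year 2: ⌊$64,865 × 150%/8⌋ = $12,162. Book value $52,703.
Year 3: ⌊$52,703 × 150%/8⌋ = $9,881. Book value $42,822.
Year 4: ⌊$42,822 × 150%/8⌋ = $8,029. Book value $34,793.
Year 5: ⌊$34,793 × 150%/8⌋ = $6,523. Book value $28,270.
Year 6: ⌊$28,270 × 150%/8⌋ = $5,300. Book value $22,970.
Year 7: ⌊$22,970 × 150%/8⌋ = $4,306. Book value $18,664.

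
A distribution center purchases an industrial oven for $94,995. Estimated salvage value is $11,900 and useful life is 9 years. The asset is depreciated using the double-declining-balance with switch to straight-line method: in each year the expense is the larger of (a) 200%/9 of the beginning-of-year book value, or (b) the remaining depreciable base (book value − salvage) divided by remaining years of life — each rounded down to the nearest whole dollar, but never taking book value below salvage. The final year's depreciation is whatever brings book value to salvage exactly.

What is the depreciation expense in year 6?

Depreciable base = $94,995 − $11,900 = $83,095.
Year 1: DB = ⌊$94,995 × 200%/9⌋ = $21,110; SL = ⌊$83,095/9⌋ = $9,232 → take DB $21,110. Book value $73,885.
Year 2: DB = ⌊$73,885 × 200%/9⌋ = $16,418; SL = ⌊$61,985/8⌋ = $7,748 → take DB $16,418. Book value $57,467.
Year 3: DB = ⌊$57,467 × 200%/9⌋ = $12,770; SL = ⌊$45,567/7⌋ = $6,509 → take DB $12,770. Book value $44,697.
Year 4: DB = ⌊$44,697 × 200%/9⌋ = $9,932; SL = ⌊$32,797/6⌋ = $5,466 → take DB $9,932. Book value $34,765.
Year 5: DB = ⌊$34,765 × 200%/9⌋ = $7,725; SL = ⌊$22,865/5⌋ = $4,573 → take DB $7,725. Book value $27,040.
Year 6: DB = ⌊$27,040 × 200%/9⌋ = $6,008; SL = ⌊$15,140/4⌋ = $3,785 → take DB $6,008. Book value $21,032.

$6,008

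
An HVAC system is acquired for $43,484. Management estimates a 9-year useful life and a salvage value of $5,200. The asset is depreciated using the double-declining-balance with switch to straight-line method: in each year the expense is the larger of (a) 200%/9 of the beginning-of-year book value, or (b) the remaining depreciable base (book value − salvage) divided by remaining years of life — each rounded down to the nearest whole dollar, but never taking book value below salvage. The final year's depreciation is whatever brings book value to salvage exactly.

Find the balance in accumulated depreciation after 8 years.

Depreciable base = $43,484 − $5,200 = $38,284.
Year 1: DB = ⌊$43,484 × 200%/9⌋ = $9,663; SL = ⌊$38,284/9⌋ = $4,253 → take DB $9,663. Book value $33,821.
Year 2: DB = ⌊$33,821 × 200%/9⌋ = $7,515; SL = ⌊$28,621/8⌋ = $3,577 → take DB $7,515. Book value $26,306.
Year 3: DB = ⌊$26,306 × 200%/9⌋ = $5,845; SL = ⌊$21,106/7⌋ = $3,015 → take DB $5,845. Book value $20,461.
Year 4: DB = ⌊$20,461 × 200%/9⌋ = $4,546; SL = ⌊$15,261/6⌋ = $2,543 → take DB $4,546. Book value $15,915.
Year 5: DB = ⌊$15,915 × 200%/9⌋ = $3,536; SL = ⌊$10,715/5⌋ = $2,143 → take DB $3,536. Book value $12,379.
Year 6: DB = ⌊$12,379 × 200%/9⌋ = $2,750; SL = ⌊$7,179/4⌋ = $1,794 → take DB $2,750. Book value $9,629.
Year 7: DB = ⌊$9,629 × 200%/9⌋ = $2,139; SL = ⌊$4,429/3⌋ = $1,476 → take DB $2,139. Book value $7,490.
Year 8: DB = ⌊$7,490 × 200%/9⌋ = $1,664; SL = ⌊$2,290/2⌋ = $1,145 → take DB $1,664. Book value $5,826.
Accumulated through year 8 = $43,484 − $5,826 = $37,658.

$37,658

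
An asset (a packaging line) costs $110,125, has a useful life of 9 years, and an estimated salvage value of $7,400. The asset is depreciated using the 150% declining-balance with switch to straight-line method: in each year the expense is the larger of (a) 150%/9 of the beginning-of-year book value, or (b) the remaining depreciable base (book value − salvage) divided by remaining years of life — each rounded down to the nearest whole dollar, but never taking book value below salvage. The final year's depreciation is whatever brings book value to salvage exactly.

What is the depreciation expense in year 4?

$10,621

Depreciable base = $110,125 − $7,400 = $102,725.
Year 1: DB = ⌊$110,125 × 150%/9⌋ = $18,354; SL = ⌊$102,725/9⌋ = $11,413 → take DB $18,354. Book value $91,771.
Year 2: DB = ⌊$91,771 × 150%/9⌋ = $15,295; SL = ⌊$84,371/8⌋ = $10,546 → take DB $15,295. Book value $76,476.
Year 3: DB = ⌊$76,476 × 150%/9⌋ = $12,746; SL = ⌊$69,076/7⌋ = $9,868 → take DB $12,746. Book value $63,730.
Year 4: DB = ⌊$63,730 × 150%/9⌋ = $10,621; SL = ⌊$56,330/6⌋ = $9,388 → take DB $10,621. Book value $53,109.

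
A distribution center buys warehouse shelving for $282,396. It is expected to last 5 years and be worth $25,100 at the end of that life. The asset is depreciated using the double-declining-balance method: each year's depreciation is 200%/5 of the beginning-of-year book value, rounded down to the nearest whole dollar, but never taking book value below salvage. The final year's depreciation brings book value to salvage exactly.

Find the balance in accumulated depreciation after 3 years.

$221,398

Depreciable base = $282,396 − $25,100 = $257,296.
Year 1: ⌊$282,396 × 200%/5⌋ = $112,958. Book value $169,438.
Year 2: ⌊$169,438 × 200%/5⌋ = $67,775. Book value $101,663.
Year 3: ⌊$101,663 × 200%/5⌋ = $40,665. Book value $60,998.
Accumulated through year 3 = $282,396 − $60,998 = $221,398.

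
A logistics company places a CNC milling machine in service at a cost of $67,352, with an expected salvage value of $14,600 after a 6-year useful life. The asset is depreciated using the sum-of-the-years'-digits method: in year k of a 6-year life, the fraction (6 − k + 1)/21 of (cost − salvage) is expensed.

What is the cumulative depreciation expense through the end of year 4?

$45,216

Depreciable base = $67,352 − $14,600 = $52,752.
Sum of the years' digits = 6+5+4+3+2+1 = 21.
Year 1: $52,752 × 6/21 = $15,072. Book value $52,280.
Year 2: $52,752 × 5/21 = $12,560. Book value $39,720.
Year 3: $52,752 × 4/21 = $10,048. Book value $29,672.
Year 4: $52,752 × 3/21 = $7,536. Book value $22,136.
Accumulated through year 4 = $67,352 − $22,136 = $45,216.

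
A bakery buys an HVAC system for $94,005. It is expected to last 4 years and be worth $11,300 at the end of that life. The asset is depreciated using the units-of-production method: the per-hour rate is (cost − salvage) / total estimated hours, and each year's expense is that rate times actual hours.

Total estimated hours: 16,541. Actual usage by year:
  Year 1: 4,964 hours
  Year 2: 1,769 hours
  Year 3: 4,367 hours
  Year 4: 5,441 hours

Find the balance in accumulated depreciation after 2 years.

Depreciable base = $94,005 − $11,300 = $82,705.
Rate = $82,705 / 16,541 hours = $5 per hour.
Year 1: 4,964 × $5 = $24,820. Book value $69,185.
Year 2: 1,769 × $5 = $8,845. Book value $60,340.
Accumulated through year 2 = $94,005 − $60,340 = $33,665.

$33,665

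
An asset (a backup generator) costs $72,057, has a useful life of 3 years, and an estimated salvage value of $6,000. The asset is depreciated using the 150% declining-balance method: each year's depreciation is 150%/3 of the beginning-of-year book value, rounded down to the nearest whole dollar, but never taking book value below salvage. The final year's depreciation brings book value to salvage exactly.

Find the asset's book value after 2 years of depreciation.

Depreciable base = $72,057 − $6,000 = $66,057.
Year 1: ⌊$72,057 × 150%/3⌋ = $36,028. Book value $36,029.
Year 2: ⌊$36,029 × 150%/3⌋ = $18,014. Book value $18,015.

$18,015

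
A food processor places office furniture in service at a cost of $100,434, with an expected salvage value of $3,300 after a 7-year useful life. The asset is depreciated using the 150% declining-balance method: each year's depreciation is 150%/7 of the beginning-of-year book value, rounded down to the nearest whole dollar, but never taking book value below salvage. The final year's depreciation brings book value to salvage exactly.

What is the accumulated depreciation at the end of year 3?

Depreciable base = $100,434 − $3,300 = $97,134.
Year 1: ⌊$100,434 × 150%/7⌋ = $21,521. Book value $78,913.
Year 2: ⌊$78,913 × 150%/7⌋ = $16,909. Book value $62,004.
Year 3: ⌊$62,004 × 150%/7⌋ = $13,286. Book value $48,718.
Accumulated through year 3 = $100,434 − $48,718 = $51,716.

$51,716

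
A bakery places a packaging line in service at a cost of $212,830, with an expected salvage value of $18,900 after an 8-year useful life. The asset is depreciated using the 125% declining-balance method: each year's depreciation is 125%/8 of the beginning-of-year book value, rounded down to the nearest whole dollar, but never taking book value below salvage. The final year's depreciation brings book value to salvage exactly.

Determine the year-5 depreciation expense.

$16,854

Depreciable base = $212,830 − $18,900 = $193,930.
Year 1: ⌊$212,830 × 125%/8⌋ = $33,254. Book value $179,576.
Year 2: ⌊$179,576 × 125%/8⌋ = $28,058. Book value $151,518.
Year 3: ⌊$151,518 × 125%/8⌋ = $23,674. Book value $127,844.
Year 4: ⌊$127,844 × 125%/8⌋ = $19,975. Book value $107,869.
Year 5: ⌊$107,869 × 125%/8⌋ = $16,854. Book value $91,015.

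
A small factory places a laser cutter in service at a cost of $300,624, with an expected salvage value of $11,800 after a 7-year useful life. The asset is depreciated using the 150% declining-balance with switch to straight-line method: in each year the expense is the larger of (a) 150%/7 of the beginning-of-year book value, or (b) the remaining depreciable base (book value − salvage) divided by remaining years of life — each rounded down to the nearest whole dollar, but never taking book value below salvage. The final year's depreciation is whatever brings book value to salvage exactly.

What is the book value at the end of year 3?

Depreciable base = $300,624 − $11,800 = $288,824.
Year 1: DB = ⌊$300,624 × 150%/7⌋ = $64,419; SL = ⌊$288,824/7⌋ = $41,260 → take DB $64,419. Book value $236,205.
Year 2: DB = ⌊$236,205 × 150%/7⌋ = $50,615; SL = ⌊$224,405/6⌋ = $37,400 → take DB $50,615. Book value $185,590.
Year 3: DB = ⌊$185,590 × 150%/7⌋ = $39,769; SL = ⌊$173,790/5⌋ = $34,758 → take DB $39,769. Book value $145,821.

$145,821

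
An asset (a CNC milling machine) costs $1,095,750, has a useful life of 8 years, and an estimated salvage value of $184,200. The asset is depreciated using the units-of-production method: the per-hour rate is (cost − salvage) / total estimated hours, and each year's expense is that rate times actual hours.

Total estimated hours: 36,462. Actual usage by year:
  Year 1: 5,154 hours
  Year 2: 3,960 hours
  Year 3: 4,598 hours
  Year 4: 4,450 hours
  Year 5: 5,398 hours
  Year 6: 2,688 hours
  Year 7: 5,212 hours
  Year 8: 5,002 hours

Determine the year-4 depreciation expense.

$111,250

Depreciable base = $1,095,750 − $184,200 = $911,550.
Rate = $911,550 / 36,462 hours = $25 per hour.
Year 1: 5,154 × $25 = $128,850. Book value $966,900.
Year 2: 3,960 × $25 = $99,000. Book value $867,900.
Year 3: 4,598 × $25 = $114,950. Book value $752,950.
Year 4: 4,450 × $25 = $111,250. Book value $641,700.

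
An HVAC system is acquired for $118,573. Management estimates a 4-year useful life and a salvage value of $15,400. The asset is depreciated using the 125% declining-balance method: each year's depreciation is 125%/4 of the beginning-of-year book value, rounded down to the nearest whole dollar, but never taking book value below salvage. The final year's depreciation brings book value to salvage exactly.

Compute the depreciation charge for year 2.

$25,474

Depreciable base = $118,573 − $15,400 = $103,173.
Year 1: ⌊$118,573 × 125%/4⌋ = $37,054. Book value $81,519.
Year 2: ⌊$81,519 × 125%/4⌋ = $25,474. Book value $56,045.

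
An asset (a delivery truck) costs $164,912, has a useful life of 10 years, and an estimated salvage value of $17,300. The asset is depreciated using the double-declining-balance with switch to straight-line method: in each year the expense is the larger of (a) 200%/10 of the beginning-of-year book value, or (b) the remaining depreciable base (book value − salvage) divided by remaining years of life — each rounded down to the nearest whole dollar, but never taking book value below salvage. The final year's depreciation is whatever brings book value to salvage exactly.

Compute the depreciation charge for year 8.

$6,917

Depreciable base = $164,912 − $17,300 = $147,612.
Year 1: DB = ⌊$164,912 × 200%/10⌋ = $32,982; SL = ⌊$147,612/10⌋ = $14,761 → take DB $32,982. Book value $131,930.
Year 2: DB = ⌊$131,930 × 200%/10⌋ = $26,386; SL = ⌊$114,630/9⌋ = $12,736 → take DB $26,386. Book value $105,544.
Year 3: DB = ⌊$105,544 × 200%/10⌋ = $21,108; SL = ⌊$88,244/8⌋ = $11,030 → take DB $21,108. Book value $84,436.
Year 4: DB = ⌊$84,436 × 200%/10⌋ = $16,887; SL = ⌊$67,136/7⌋ = $9,590 → take DB $16,887. Book value $67,549.
Year 5: DB = ⌊$67,549 × 200%/10⌋ = $13,509; SL = ⌊$50,249/6⌋ = $8,374 → take DB $13,509. Book value $54,040.
Year 6: DB = ⌊$54,040 × 200%/10⌋ = $10,808; SL = ⌊$36,740/5⌋ = $7,348 → take DB $10,808. Book value $43,232.
Year 7: DB = ⌊$43,232 × 200%/10⌋ = $8,646; SL = ⌊$25,932/4⌋ = $6,483 → take DB $8,646. Book value $34,586.
Year 8: DB = ⌊$34,586 × 200%/10⌋ = $6,917; SL = ⌊$17,286/3⌋ = $5,762 → take DB $6,917. Book value $27,669.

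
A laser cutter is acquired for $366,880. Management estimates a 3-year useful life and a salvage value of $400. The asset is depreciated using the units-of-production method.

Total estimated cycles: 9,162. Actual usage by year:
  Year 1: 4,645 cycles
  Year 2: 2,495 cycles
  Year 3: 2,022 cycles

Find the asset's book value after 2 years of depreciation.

$81,280

Depreciable base = $366,880 − $400 = $366,480.
Rate = $366,480 / 9,162 cycles = $40 per cycle.
Year 1: 4,645 × $40 = $185,800. Book value $181,080.
Year 2: 2,495 × $40 = $99,800. Book value $81,280.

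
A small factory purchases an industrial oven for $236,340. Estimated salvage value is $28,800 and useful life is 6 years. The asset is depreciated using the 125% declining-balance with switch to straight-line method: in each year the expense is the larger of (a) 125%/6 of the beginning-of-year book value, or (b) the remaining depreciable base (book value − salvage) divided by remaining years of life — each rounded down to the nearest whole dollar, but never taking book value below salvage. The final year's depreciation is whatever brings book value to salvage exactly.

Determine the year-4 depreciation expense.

Depreciable base = $236,340 − $28,800 = $207,540.
Year 1: DB = ⌊$236,340 × 125%/6⌋ = $49,237; SL = ⌊$207,540/6⌋ = $34,590 → take DB $49,237. Book value $187,103.
Year 2: DB = ⌊$187,103 × 125%/6⌋ = $38,979; SL = ⌊$158,303/5⌋ = $31,660 → take DB $38,979. Book value $148,124.
Year 3: DB = ⌊$148,124 × 125%/6⌋ = $30,859; SL = ⌊$119,324/4⌋ = $29,831 → take DB $30,859. Book value $117,265.
Year 4: DB = ⌊$117,265 × 125%/6⌋ = $24,430; SL = ⌊$88,465/3⌋ = $29,488 → take SL $29,488. Book value $87,777.

$29,488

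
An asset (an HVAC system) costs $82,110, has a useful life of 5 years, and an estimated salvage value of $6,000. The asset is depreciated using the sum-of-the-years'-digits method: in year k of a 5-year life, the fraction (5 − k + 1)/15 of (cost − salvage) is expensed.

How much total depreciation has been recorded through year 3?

Depreciable base = $82,110 − $6,000 = $76,110.
Sum of the years' digits = 5+4+3+2+1 = 15.
Year 1: $76,110 × 5/15 = $25,370. Book value $56,740.
Year 2: $76,110 × 4/15 = $20,296. Book value $36,444.
Year 3: $76,110 × 3/15 = $15,222. Book value $21,222.
Accumulated through year 3 = $82,110 − $21,222 = $60,888.

$60,888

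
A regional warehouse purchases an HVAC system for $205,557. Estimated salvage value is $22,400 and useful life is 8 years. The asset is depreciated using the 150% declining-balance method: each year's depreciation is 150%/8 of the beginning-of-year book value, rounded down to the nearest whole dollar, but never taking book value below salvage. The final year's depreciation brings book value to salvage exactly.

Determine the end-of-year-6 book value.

Depreciable base = $205,557 − $22,400 = $183,157.
Year 1: ⌊$205,557 × 150%/8⌋ = $38,541. Book value $167,016.
Year 2: ⌊$167,016 × 150%/8⌋ = $31,315. Book value $135,701.
Year 3: ⌊$135,701 × 150%/8⌋ = $25,443. Book value $110,258.
Year 4: ⌊$110,258 × 150%/8⌋ = $20,673. Book value $89,585.
Year 5: ⌊$89,585 × 150%/8⌋ = $16,797. Book value $72,788.
Year 6: ⌊$72,788 × 150%/8⌋ = $13,647. Book value $59,141.

$59,141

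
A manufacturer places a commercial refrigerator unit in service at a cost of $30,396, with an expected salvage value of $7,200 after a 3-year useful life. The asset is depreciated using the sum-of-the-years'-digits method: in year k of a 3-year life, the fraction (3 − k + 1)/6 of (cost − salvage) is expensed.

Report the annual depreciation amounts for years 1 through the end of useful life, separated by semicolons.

Depreciable base = $30,396 − $7,200 = $23,196.
Sum of the years' digits = 3+2+1 = 6.
Year 1: $23,196 × 3/6 = $11,598. Book value $18,798.
Year 2: $23,196 × 2/6 = $7,732. Book value $11,066.
Year 3: $23,196 × 1/6 = $3,866. Book value $7,200.

$11,598; $7,732; $3,866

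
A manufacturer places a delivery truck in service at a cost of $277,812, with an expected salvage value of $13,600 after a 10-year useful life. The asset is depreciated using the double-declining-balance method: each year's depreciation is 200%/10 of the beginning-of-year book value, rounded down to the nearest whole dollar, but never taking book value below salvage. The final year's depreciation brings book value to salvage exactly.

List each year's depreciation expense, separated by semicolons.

$55,562; $44,450; $35,560; $28,448; $22,758; $18,206; $14,565; $11,652; $9,322; $23,689

Depreciable base = $277,812 − $13,600 = $264,212.
Year 1: ⌊$277,812 × 200%/10⌋ = $55,562. Book value $222,250.
Year 2: ⌊$222,250 × 200%/10⌋ = $44,450. Book value $177,800.
Year 3: ⌊$177,800 × 200%/10⌋ = $35,560. Book value $142,240.
Year 4: ⌊$142,240 × 200%/10⌋ = $28,448. Book value $113,792.
Year 5: ⌊$113,792 × 200%/10⌋ = $22,758. Book value $91,034.
Year 6: ⌊$91,034 × 200%/10⌋ = $18,206. Book value $72,828.
Year 7: ⌊$72,828 × 200%/10⌋ = $14,565. Book value $58,263.
Year 8: ⌊$58,263 × 200%/10⌋ = $11,652. Book value $46,611.
Year 9: ⌊$46,611 × 200%/10⌋ = $9,322. Book value $37,289.
Year 10 (final): $37,289 − $13,600 = $23,689. Book value $13,600.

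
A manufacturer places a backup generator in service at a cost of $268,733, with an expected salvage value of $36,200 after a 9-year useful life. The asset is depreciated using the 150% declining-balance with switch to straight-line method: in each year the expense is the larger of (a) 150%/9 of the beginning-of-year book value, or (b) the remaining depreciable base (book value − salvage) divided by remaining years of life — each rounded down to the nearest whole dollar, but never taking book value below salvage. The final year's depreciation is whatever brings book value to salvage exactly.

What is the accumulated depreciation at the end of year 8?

Depreciable base = $268,733 − $36,200 = $232,533.
Year 1: DB = ⌊$268,733 × 150%/9⌋ = $44,788; SL = ⌊$232,533/9⌋ = $25,837 → take DB $44,788. Book value $223,945.
Year 2: DB = ⌊$223,945 × 150%/9⌋ = $37,324; SL = ⌊$187,745/8⌋ = $23,468 → take DB $37,324. Book value $186,621.
Year 3: DB = ⌊$186,621 × 150%/9⌋ = $31,103; SL = ⌊$150,421/7⌋ = $21,488 → take DB $31,103. Book value $155,518.
Year 4: DB = ⌊$155,518 × 150%/9⌋ = $25,919; SL = ⌊$119,318/6⌋ = $19,886 → take DB $25,919. Book value $129,599.
Year 5: DB = ⌊$129,599 × 150%/9⌋ = $21,599; SL = ⌊$93,399/5⌋ = $18,679 → take DB $21,599. Book value $108,000.
Year 6: DB = ⌊$108,000 × 150%/9⌋ = $18,000; SL = ⌊$71,800/4⌋ = $17,950 → take DB $18,000. Book value $90,000.
Year 7: DB = ⌊$90,000 × 150%/9⌋ = $15,000; SL = ⌊$53,800/3⌋ = $17,933 → take SL $17,933. Book value $72,067.
Year 8: DB = ⌊$72,067 × 150%/9⌋ = $12,011; SL = ⌊$35,867/2⌋ = $17,933 → take SL $17,933. Book value $54,134.
Accumulated through year 8 = $268,733 − $54,134 = $214,599.

$214,599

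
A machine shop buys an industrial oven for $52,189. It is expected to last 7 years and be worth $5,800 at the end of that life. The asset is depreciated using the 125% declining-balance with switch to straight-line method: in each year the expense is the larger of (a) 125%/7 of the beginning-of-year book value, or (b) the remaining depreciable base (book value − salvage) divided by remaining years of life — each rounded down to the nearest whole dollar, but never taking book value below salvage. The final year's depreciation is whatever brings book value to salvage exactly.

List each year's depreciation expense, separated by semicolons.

$9,319; $7,655; $6,288; $5,781; $5,782; $5,782; $5,782

Depreciable base = $52,189 − $5,800 = $46,389.
Year 1: DB = ⌊$52,189 × 125%/7⌋ = $9,319; SL = ⌊$46,389/7⌋ = $6,627 → take DB $9,319. Book value $42,870.
Year 2: DB = ⌊$42,870 × 125%/7⌋ = $7,655; SL = ⌊$37,070/6⌋ = $6,178 → take DB $7,655. Book value $35,215.
Year 3: DB = ⌊$35,215 × 125%/7⌋ = $6,288; SL = ⌊$29,415/5⌋ = $5,883 → take DB $6,288. Book value $28,927.
Year 4: DB = ⌊$28,927 × 125%/7⌋ = $5,165; SL = ⌊$23,127/4⌋ = $5,781 → take SL $5,781. Book value $23,146.
Year 5: DB = ⌊$23,146 × 125%/7⌋ = $4,133; SL = ⌊$17,346/3⌋ = $5,782 → take SL $5,782. Book value $17,364.
Year 6: DB = ⌊$17,364 × 125%/7⌋ = $3,100; SL = ⌊$11,564/2⌋ = $5,782 → take SL $5,782. Book value $11,582.
Year 7 (final): $11,582 − $5,800 = $5,782. Book value $5,800.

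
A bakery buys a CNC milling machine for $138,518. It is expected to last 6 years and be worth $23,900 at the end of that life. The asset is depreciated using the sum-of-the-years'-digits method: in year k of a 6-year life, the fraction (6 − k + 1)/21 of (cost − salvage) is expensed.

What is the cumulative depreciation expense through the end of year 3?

Depreciable base = $138,518 − $23,900 = $114,618.
Sum of the years' digits = 6+5+4+3+2+1 = 21.
Year 1: $114,618 × 6/21 = $32,748. Book value $105,770.
Year 2: $114,618 × 5/21 = $27,290. Book value $78,480.
Year 3: $114,618 × 4/21 = $21,832. Book value $56,648.
Accumulated through year 3 = $138,518 − $56,648 = $81,870.

$81,870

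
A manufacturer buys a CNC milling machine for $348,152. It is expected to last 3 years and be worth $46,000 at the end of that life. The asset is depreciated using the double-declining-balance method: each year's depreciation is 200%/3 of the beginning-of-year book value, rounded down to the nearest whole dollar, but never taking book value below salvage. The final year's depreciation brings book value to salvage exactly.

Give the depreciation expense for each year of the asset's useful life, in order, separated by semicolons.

Depreciable base = $348,152 − $46,000 = $302,152.
Year 1: ⌊$348,152 × 200%/3⌋ = $232,101. Book value $116,051.
Year 2: ⌊$116,051 × 200%/3⌋ = $77,367, capped at $70,051. Book value $46,000.
Year 3 (final): $46,000 − $46,000 = $0. Book value $46,000.

$232,101; $70,051; $0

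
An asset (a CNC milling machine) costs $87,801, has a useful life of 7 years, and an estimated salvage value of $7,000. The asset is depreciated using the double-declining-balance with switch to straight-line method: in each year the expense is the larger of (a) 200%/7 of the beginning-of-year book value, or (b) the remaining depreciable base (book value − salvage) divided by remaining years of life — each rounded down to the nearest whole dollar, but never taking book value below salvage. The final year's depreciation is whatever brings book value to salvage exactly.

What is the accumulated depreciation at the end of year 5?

Depreciable base = $87,801 − $7,000 = $80,801.
Year 1: DB = ⌊$87,801 × 200%/7⌋ = $25,086; SL = ⌊$80,801/7⌋ = $11,543 → take DB $25,086. Book value $62,715.
Year 2: DB = ⌊$62,715 × 200%/7⌋ = $17,918; SL = ⌊$55,715/6⌋ = $9,285 → take DB $17,918. Book value $44,797.
Year 3: DB = ⌊$44,797 × 200%/7⌋ = $12,799; SL = ⌊$37,797/5⌋ = $7,559 → take DB $12,799. Book value $31,998.
Year 4: DB = ⌊$31,998 × 200%/7⌋ = $9,142; SL = ⌊$24,998/4⌋ = $6,249 → take DB $9,142. Book value $22,856.
Year 5: DB = ⌊$22,856 × 200%/7⌋ = $6,530; SL = ⌊$15,856/3⌋ = $5,285 → take DB $6,530. Book value $16,326.
Accumulated through year 5 = $87,801 − $16,326 = $71,475.

$71,475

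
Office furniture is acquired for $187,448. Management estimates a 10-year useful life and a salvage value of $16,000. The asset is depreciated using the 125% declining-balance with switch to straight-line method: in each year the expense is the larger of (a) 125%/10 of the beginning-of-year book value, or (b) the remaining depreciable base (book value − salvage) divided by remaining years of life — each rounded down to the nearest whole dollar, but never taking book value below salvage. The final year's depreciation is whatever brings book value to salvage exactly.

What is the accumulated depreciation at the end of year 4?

Depreciable base = $187,448 − $16,000 = $171,448.
Year 1: DB = ⌊$187,448 × 125%/10⌋ = $23,431; SL = ⌊$171,448/10⌋ = $17,144 → take DB $23,431. Book value $164,017.
Year 2: DB = ⌊$164,017 × 125%/10⌋ = $20,502; SL = ⌊$148,017/9⌋ = $16,446 → take DB $20,502. Book value $143,515.
Year 3: DB = ⌊$143,515 × 125%/10⌋ = $17,939; SL = ⌊$127,515/8⌋ = $15,939 → take DB $17,939. Book value $125,576.
Year 4: DB = ⌊$125,576 × 125%/10⌋ = $15,697; SL = ⌊$109,576/7⌋ = $15,653 → take DB $15,697. Book value $109,879.
Accumulated through year 4 = $187,448 − $109,879 = $77,569.

$77,569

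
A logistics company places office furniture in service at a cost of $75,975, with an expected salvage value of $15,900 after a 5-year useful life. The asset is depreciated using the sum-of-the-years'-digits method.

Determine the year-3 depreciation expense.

Depreciable base = $75,975 − $15,900 = $60,075.
Sum of the years' digits = 5+4+3+2+1 = 15.
Year 1: $60,075 × 5/15 = $20,025. Book value $55,950.
Year 2: $60,075 × 4/15 = $16,020. Book value $39,930.
Year 3: $60,075 × 3/15 = $12,015. Book value $27,915.

$12,015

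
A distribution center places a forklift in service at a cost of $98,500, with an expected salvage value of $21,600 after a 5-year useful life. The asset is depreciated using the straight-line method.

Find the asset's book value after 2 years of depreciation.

$67,740

Depreciable base = $98,500 − $21,600 = $76,900.
Annual expense = $76,900 / 5 = $15,380.
End of year 1: book value $83,120.
End of year 2: book value $67,740.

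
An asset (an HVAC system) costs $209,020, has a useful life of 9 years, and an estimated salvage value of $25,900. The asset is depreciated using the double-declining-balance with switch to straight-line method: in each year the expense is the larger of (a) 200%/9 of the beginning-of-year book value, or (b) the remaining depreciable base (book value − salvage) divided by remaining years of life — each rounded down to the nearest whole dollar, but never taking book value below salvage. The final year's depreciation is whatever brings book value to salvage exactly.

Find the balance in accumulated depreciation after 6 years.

$162,746

Depreciable base = $209,020 − $25,900 = $183,120.
Year 1: DB = ⌊$209,020 × 200%/9⌋ = $46,448; SL = ⌊$183,120/9⌋ = $20,346 → take DB $46,448. Book value $162,572.
Year 2: DB = ⌊$162,572 × 200%/9⌋ = $36,127; SL = ⌊$136,672/8⌋ = $17,084 → take DB $36,127. Book value $126,445.
Year 3: DB = ⌊$126,445 × 200%/9⌋ = $28,098; SL = ⌊$100,545/7⌋ = $14,363 → take DB $28,098. Book value $98,347.
Year 4: DB = ⌊$98,347 × 200%/9⌋ = $21,854; SL = ⌊$72,447/6⌋ = $12,074 → take DB $21,854. Book value $76,493.
Year 5: DB = ⌊$76,493 × 200%/9⌋ = $16,998; SL = ⌊$50,593/5⌋ = $10,118 → take DB $16,998. Book value $59,495.
Year 6: DB = ⌊$59,495 × 200%/9⌋ = $13,221; SL = ⌊$33,595/4⌋ = $8,398 → take DB $13,221. Book value $46,274.
Accumulated through year 6 = $209,020 − $46,274 = $162,746.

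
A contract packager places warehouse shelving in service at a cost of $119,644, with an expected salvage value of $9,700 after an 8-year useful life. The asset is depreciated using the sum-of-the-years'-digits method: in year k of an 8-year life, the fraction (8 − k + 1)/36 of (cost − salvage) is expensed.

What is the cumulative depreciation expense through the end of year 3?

Depreciable base = $119,644 − $9,700 = $109,944.
Sum of the years' digits = 8+7+6+5+4+3+2+1 = 36.
Year 1: $109,944 × 8/36 = $24,432. Book value $95,212.
Year 2: $109,944 × 7/36 = $21,378. Book value $73,834.
Year 3: $109,944 × 6/36 = $18,324. Book value $55,510.
Accumulated through year 3 = $119,644 − $55,510 = $64,134.

$64,134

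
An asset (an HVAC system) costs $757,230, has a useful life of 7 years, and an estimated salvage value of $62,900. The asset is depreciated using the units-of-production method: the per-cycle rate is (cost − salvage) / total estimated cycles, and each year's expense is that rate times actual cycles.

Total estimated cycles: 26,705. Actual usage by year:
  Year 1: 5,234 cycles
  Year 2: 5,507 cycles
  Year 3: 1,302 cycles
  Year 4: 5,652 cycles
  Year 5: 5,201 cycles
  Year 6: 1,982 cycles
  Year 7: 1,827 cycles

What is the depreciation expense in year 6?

Depreciable base = $757,230 − $62,900 = $694,330.
Rate = $694,330 / 26,705 cycles = $26 per cycle.
Year 1: 5,234 × $26 = $136,084. Book value $621,146.
Year 2: 5,507 × $26 = $143,182. Book value $477,964.
Year 3: 1,302 × $26 = $33,852. Book value $444,112.
Year 4: 5,652 × $26 = $146,952. Book value $297,160.
Year 5: 5,201 × $26 = $135,226. Book value $161,934.
Year 6: 1,982 × $26 = $51,532. Book value $110,402.

$51,532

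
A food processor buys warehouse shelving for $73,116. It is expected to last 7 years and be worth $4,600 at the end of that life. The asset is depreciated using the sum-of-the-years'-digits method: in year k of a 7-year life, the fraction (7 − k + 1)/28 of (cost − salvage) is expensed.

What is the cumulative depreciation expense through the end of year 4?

$53,834

Depreciable base = $73,116 − $4,600 = $68,516.
Sum of the years' digits = 7+6+5+4+3+2+1 = 28.
Year 1: $68,516 × 7/28 = $17,129. Book value $55,987.
Year 2: $68,516 × 6/28 = $14,682. Book value $41,305.
Year 3: $68,516 × 5/28 = $12,235. Book value $29,070.
Year 4: $68,516 × 4/28 = $9,788. Book value $19,282.
Accumulated through year 4 = $73,116 − $19,282 = $53,834.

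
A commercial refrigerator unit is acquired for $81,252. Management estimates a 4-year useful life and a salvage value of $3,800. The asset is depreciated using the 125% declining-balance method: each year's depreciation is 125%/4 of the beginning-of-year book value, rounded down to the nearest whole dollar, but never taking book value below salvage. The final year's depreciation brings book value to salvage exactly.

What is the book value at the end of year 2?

$38,405

Depreciable base = $81,252 − $3,800 = $77,452.
Year 1: ⌊$81,252 × 125%/4⌋ = $25,391. Book value $55,861.
Year 2: ⌊$55,861 × 125%/4⌋ = $17,456. Book value $38,405.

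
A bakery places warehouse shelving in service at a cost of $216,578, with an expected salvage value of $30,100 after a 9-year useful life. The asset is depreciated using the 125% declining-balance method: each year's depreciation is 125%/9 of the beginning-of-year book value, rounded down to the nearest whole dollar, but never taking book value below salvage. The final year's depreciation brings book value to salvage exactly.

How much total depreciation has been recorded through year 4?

$97,494

Depreciable base = $216,578 − $30,100 = $186,478.
Year 1: ⌊$216,578 × 125%/9⌋ = $30,080. Book value $186,498.
Year 2: ⌊$186,498 × 125%/9⌋ = $25,902. Book value $160,596.
Year 3: ⌊$160,596 × 125%/9⌋ = $22,305. Book value $138,291.
Year 4: ⌊$138,291 × 125%/9⌋ = $19,207. Book value $119,084.
Accumulated through year 4 = $216,578 − $119,084 = $97,494.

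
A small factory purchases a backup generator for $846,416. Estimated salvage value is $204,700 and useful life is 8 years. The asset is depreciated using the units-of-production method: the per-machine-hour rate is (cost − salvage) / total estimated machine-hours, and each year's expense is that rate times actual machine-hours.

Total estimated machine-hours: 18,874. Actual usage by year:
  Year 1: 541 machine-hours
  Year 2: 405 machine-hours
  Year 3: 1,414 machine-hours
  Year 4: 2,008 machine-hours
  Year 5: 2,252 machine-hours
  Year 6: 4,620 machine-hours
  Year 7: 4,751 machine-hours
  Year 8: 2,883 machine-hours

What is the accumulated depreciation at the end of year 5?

$225,080

Depreciable base = $846,416 − $204,700 = $641,716.
Rate = $641,716 / 18,874 machine-hours = $34 per machine-hour.
Year 1: 541 × $34 = $18,394. Book value $828,022.
Year 2: 405 × $34 = $13,770. Book value $814,252.
Year 3: 1,414 × $34 = $48,076. Book value $766,176.
Year 4: 2,008 × $34 = $68,272. Book value $697,904.
Year 5: 2,252 × $34 = $76,568. Book value $621,336.
Accumulated through year 5 = $846,416 − $621,336 = $225,080.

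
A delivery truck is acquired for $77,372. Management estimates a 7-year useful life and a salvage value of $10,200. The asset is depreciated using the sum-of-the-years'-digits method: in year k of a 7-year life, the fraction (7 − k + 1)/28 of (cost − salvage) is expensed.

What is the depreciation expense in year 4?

Depreciable base = $77,372 − $10,200 = $67,172.
Sum of the years' digits = 7+6+5+4+3+2+1 = 28.
Year 1: $67,172 × 7/28 = $16,793. Book value $60,579.
Year 2: $67,172 × 6/28 = $14,394. Book value $46,185.
Year 3: $67,172 × 5/28 = $11,995. Book value $34,190.
Year 4: $67,172 × 4/28 = $9,596. Book value $24,594.

$9,596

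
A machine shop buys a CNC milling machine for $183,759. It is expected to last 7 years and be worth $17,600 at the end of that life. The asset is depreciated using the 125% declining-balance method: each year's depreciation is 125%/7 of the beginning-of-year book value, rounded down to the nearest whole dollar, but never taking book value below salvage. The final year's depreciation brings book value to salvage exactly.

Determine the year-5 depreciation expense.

Depreciable base = $183,759 − $17,600 = $166,159.
Year 1: ⌊$183,759 × 125%/7⌋ = $32,814. Book value $150,945.
Year 2: ⌊$150,945 × 125%/7⌋ = $26,954. Book value $123,991.
Year 3: ⌊$123,991 × 125%/7⌋ = $22,141. Book value $101,850.
Year 4: ⌊$101,850 × 125%/7⌋ = $18,187. Book value $83,663.
Year 5: ⌊$83,663 × 125%/7⌋ = $14,939. Book value $68,724.

$14,939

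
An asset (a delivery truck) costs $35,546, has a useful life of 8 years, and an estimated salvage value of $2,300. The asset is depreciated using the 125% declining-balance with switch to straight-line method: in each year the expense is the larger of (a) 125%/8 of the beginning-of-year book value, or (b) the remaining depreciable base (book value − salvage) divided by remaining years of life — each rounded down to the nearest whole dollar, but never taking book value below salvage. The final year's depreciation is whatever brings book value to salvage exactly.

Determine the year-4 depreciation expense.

$3,810

Depreciable base = $35,546 − $2,300 = $33,246.
Year 1: DB = ⌊$35,546 × 125%/8⌋ = $5,554; SL = ⌊$33,246/8⌋ = $4,155 → take DB $5,554. Book value $29,992.
Year 2: DB = ⌊$29,992 × 125%/8⌋ = $4,686; SL = ⌊$27,692/7⌋ = $3,956 → take DB $4,686. Book value $25,306.
Year 3: DB = ⌊$25,306 × 125%/8⌋ = $3,954; SL = ⌊$23,006/6⌋ = $3,834 → take DB $3,954. Book value $21,352.
Year 4: DB = ⌊$21,352 × 125%/8⌋ = $3,336; SL = ⌊$19,052/5⌋ = $3,810 → take SL $3,810. Book value $17,542.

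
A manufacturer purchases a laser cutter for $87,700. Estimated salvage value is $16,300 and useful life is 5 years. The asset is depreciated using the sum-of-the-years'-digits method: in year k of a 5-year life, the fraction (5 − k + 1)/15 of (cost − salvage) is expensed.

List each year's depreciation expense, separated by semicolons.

Depreciable base = $87,700 − $16,300 = $71,400.
Sum of the years' digits = 5+4+3+2+1 = 15.
Year 1: $71,400 × 5/15 = $23,800. Book value $63,900.
Year 2: $71,400 × 4/15 = $19,040. Book value $44,860.
Year 3: $71,400 × 3/15 = $14,280. Book value $30,580.
Year 4: $71,400 × 2/15 = $9,520. Book value $21,060.
Year 5: $71,400 × 1/15 = $4,760. Book value $16,300.

$23,800; $19,040; $14,280; $9,520; $4,760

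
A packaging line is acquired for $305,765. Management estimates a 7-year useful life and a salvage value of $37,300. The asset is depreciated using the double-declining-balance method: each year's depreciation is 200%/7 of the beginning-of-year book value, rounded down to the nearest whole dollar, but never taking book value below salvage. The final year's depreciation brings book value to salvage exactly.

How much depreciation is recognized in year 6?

Depreciable base = $305,765 − $37,300 = $268,465.
Year 1: ⌊$305,765 × 200%/7⌋ = $87,361. Book value $218,404.
Year 2: ⌊$218,404 × 200%/7⌋ = $62,401. Book value $156,003.
Year 3: ⌊$156,003 × 200%/7⌋ = $44,572. Book value $111,431.
Year 4: ⌊$111,431 × 200%/7⌋ = $31,837. Book value $79,594.
Year 5: ⌊$79,594 × 200%/7⌋ = $22,741. Book value $56,853.
Year 6: ⌊$56,853 × 200%/7⌋ = $16,243. Book value $40,610.

$16,243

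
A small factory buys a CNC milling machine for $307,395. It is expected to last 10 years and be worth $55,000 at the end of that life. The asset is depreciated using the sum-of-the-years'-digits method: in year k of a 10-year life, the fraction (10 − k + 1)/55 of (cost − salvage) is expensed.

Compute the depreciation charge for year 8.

$13,767

Depreciable base = $307,395 − $55,000 = $252,395.
Sum of the years' digits = 10+9+8+7+6+5+4+3+2+1 = 55.
Year 1: $252,395 × 10/55 = $45,890. Book value $261,505.
Year 2: $252,395 × 9/55 = $41,301. Book value $220,204.
Year 3: $252,395 × 8/55 = $36,712. Book value $183,492.
Year 4: $252,395 × 7/55 = $32,123. Book value $151,369.
Year 5: $252,395 × 6/55 = $27,534. Book value $123,835.
Year 6: $252,395 × 5/55 = $22,945. Book value $100,890.
Year 7: $252,395 × 4/55 = $18,356. Book value $82,534.
Year 8: $252,395 × 3/55 = $13,767. Book value $68,767.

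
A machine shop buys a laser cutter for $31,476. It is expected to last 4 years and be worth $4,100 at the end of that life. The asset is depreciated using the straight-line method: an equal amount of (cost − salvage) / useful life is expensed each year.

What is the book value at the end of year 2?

Depreciable base = $31,476 − $4,100 = $27,376.
Annual expense = $27,376 / 4 = $6,844.
End of year 1: book value $24,632.
End of year 2: book value $17,788.

$17,788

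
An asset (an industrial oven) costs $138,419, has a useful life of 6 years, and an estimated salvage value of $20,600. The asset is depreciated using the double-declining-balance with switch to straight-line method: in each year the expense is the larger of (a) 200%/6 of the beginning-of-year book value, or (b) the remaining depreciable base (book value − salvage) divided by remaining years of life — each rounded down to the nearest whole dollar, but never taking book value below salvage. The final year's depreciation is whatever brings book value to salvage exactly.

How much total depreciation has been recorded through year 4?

Depreciable base = $138,419 − $20,600 = $117,819.
Year 1: DB = ⌊$138,419 × 200%/6⌋ = $46,139; SL = ⌊$117,819/6⌋ = $19,636 → take DB $46,139. Book value $92,280.
Year 2: DB = ⌊$92,280 × 200%/6⌋ = $30,760; SL = ⌊$71,680/5⌋ = $14,336 → take DB $30,760. Book value $61,520.
Year 3: DB = ⌊$61,520 × 200%/6⌋ = $20,506; SL = ⌊$40,920/4⌋ = $10,230 → take DB $20,506. Book value $41,014.
Year 4: DB = ⌊$41,014 × 200%/6⌋ = $13,671; SL = ⌊$20,414/3⌋ = $6,804 → take DB $13,671. Book value $27,343.
Accumulated through year 4 = $138,419 − $27,343 = $111,076.

$111,076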